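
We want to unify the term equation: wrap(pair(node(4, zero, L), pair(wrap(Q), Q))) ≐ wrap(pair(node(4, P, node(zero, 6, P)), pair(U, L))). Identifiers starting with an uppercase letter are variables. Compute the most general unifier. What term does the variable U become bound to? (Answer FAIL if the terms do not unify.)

Decompose wrap/1: pair(node(4, zero, L), pair(wrap(Q), Q)) ≐ pair(node(4, P, node(zero, 6, P)), pair(U, L)).
Decompose pair/2: node(4, zero, L) ≐ node(4, P, node(zero, 6, P)),  pair(wrap(Q), Q) ≐ pair(U, L).
Decompose node/3: 4 ≐ 4,  zero ≐ P,  L ≐ node(zero, 6, P).
Delete trivial equation 4 ≐ 4.
Bind P := zero; substituting into the one remaining equation that mentions P gives: L ≐ node(zero, 6, zero).
Bind L := node(zero, 6, zero); substituting into the remaining equation gives: pair(wrap(Q), Q) ≐ pair(U, node(zero, 6, zero)).
Decompose pair/2: wrap(Q) ≐ U,  Q ≐ node(zero, 6, zero).
Bind U := wrap(Q); no other remaining equation mentions U.
Bind Q := node(zero, 6, zero). Substituting into the earlier binding gives U := wrap(node(zero, 6, zero)).
MGU = { P ↦ zero, L ↦ node(zero, 6, zero), U ↦ wrap(node(zero, 6, zero)), Q ↦ node(zero, 6, zero) }, so U ↦ wrap(node(zero, 6, zero)).

wrap(node(zero, 6, zero))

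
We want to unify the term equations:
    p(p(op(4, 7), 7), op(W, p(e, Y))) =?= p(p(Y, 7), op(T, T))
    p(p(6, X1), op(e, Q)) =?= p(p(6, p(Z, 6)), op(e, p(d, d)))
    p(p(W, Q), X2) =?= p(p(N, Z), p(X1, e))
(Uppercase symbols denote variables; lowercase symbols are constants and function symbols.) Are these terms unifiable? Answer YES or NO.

YES

Decompose p/2: p(op(4, 7), 7) =?= p(Y, 7),  op(W, p(e, Y)) =?= op(T, T).
Decompose p/2: op(4, 7) =?= Y,  7 =?= 7.
Bind Y := op(4, 7); substituting into the one remaining equation that mentions Y gives: op(W, p(e, op(4, 7))) =?= op(T, T).
Delete trivial equation 7 =?= 7.
Decompose op/2: W =?= T,  p(e, op(4, 7)) =?= T.
Bind W := T; substituting into the one remaining equation that mentions W gives: p(p(T, Q), X2) =?= p(p(N, Z), p(X1, e)).
Bind T := p(e, op(4, 7)); substituting into the one remaining equation that mentions T gives: p(p(p(e, op(4, 7)), Q), X2) =?= p(p(N, Z), p(X1, e)). Substituting into the earlier binding gives W := p(e, op(4, 7)).
Decompose p/2: p(6, X1) =?= p(6, p(Z, 6)),  op(e, Q) =?= op(e, p(d, d)).
Decompose p/2: 6 =?= 6,  X1 =?= p(Z, 6).
Delete trivial equation 6 =?= 6.
Bind X1 := p(Z, 6); substituting into the one remaining equation that mentions X1 gives: p(p(p(e, op(4, 7)), Q), X2) =?= p(p(N, Z), p(p(Z, 6), e)).
Decompose op/2: e =?= e,  Q =?= p(d, d).
Delete trivial equation e =?= e.
Bind Q := p(d, d); substituting into the remaining equation gives: p(p(p(e, op(4, 7)), p(d, d)), X2) =?= p(p(N, Z), p(p(Z, 6), e)).
Decompose p/2: p(p(e, op(4, 7)), p(d, d)) =?= p(N, Z),  X2 =?= p(p(Z, 6), e).
Decompose p/2: p(e, op(4, 7)) =?= N,  p(d, d) =?= Z.
Bind N := p(e, op(4, 7)); no other remaining equation mentions N.
Bind Z := p(d, d); substituting into the remaining equation gives: X2 =?= p(p(p(d, d), 6), e). Substituting into the earlier binding gives X1 := p(p(d, d), 6).
Bind X2 := p(p(p(d, d), 6), e).
No equations remain and no clash or occurs-check failure arose, so a unifier exists.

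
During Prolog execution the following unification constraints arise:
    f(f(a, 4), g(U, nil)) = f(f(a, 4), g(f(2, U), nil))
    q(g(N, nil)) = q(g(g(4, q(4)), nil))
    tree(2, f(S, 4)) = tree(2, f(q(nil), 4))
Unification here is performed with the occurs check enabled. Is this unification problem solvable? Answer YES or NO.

NO

Decompose f/2: f(a, 4) = f(a, 4),  g(U, nil) = g(f(2, U), nil).
Delete trivial equation f(a, 4) = f(a, 4).
Decompose g/2: U = f(2, U),  nil = nil.
Occurs check fails: U occurs in f(2, U); the equation U = f(2, U) has no finite solution.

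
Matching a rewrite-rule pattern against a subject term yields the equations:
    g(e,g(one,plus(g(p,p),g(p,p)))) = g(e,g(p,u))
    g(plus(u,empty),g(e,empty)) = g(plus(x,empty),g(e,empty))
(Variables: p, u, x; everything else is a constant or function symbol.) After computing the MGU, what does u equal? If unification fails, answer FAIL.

Decompose g/2: e = e,  g(one,plus(g(p,p),g(p,p))) = g(p,u).
Delete trivial equation e = e.
Decompose g/2: one = p,  plus(g(p,p),g(p,p)) = u.
Bind p := one; substituting into the one remaining equation that mentions p gives: plus(g(one,one),g(one,one)) = u.
Bind u := plus(g(one,one),g(one,one)); substituting into the remaining equation gives: g(plus(plus(g(one,one),g(one,one)),empty),g(e,empty)) = g(plus(x,empty),g(e,empty)).
Decompose g/2: plus(plus(g(one,one),g(one,one)),empty) = plus(x,empty),  g(e,empty) = g(e,empty).
Decompose plus/2: plus(g(one,one),g(one,one)) = x,  empty = empty.
Bind x := plus(g(one,one),g(one,one)); no other remaining equation mentions x.
Delete trivial equation empty = empty.
Delete trivial equation g(e,empty) = g(e,empty).
MGU = { p ↦ one, u ↦ plus(g(one,one),g(one,one)), x ↦ plus(g(one,one),g(one,one)) }, so u ↦ plus(g(one,one),g(one,one)).

plus(g(one,one),g(one,one))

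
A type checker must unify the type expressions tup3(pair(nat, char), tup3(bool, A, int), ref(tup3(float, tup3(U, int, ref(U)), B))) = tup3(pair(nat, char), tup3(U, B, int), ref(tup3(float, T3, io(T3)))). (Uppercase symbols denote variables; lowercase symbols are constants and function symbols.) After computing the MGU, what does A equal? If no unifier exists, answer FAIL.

Decompose tup3/3: pair(nat, char) = pair(nat, char),  tup3(bool, A, int) = tup3(U, B, int),  ref(tup3(float, tup3(U, int, ref(U)), B)) = ref(tup3(float, T3, io(T3))).
Delete trivial equation pair(nat, char) = pair(nat, char).
Decompose tup3/3: bool = U,  A = B,  int = int.
Bind U := bool; substituting into the one remaining equation that mentions U gives: ref(tup3(float, tup3(bool, int, ref(bool)), B)) = ref(tup3(float, T3, io(T3))).
Bind A := B; no other remaining equation mentions A.
Delete trivial equation int = int.
Decompose ref/1: tup3(float, tup3(bool, int, ref(bool)), B) = tup3(float, T3, io(T3)).
Decompose tup3/3: float = float,  tup3(bool, int, ref(bool)) = T3,  B = io(T3).
Delete trivial equation float = float.
Bind T3 := tup3(bool, int, ref(bool)); substituting into the remaining equation gives: B = io(tup3(bool, int, ref(bool))).
Bind B := io(tup3(bool, int, ref(bool))). Substituting into the earlier binding gives A := io(tup3(bool, int, ref(bool))).
MGU = { U := bool, A := io(tup3(bool, int, ref(bool))), T3 := tup3(bool, int, ref(bool)), B := io(tup3(bool, int, ref(bool))) }, so A := io(tup3(bool, int, ref(bool))).

io(tup3(bool, int, ref(bool)))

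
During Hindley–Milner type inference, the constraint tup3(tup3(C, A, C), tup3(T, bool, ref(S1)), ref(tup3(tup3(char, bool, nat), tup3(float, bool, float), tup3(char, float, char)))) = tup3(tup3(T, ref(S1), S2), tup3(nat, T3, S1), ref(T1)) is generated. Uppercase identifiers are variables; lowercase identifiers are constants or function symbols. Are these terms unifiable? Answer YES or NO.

Decompose tup3/3: tup3(C, A, C) = tup3(T, ref(S1), S2),  tup3(T, bool, ref(S1)) = tup3(nat, T3, S1),  ref(tup3(tup3(char, bool, nat), tup3(float, bool, float), tup3(char, float, char))) = ref(T1).
Decompose tup3/3: C = T,  A = ref(S1),  C = S2.
Bind C := T; substituting into the one remaining equation that mentions C gives: T = S2.
Bind A := ref(S1); no other remaining equation mentions A.
Bind T := S2; substituting into the one remaining equation that mentions T gives: tup3(S2, bool, ref(S1)) = tup3(nat, T3, S1). Substituting into the earlier binding gives C := S2.
Decompose tup3/3: S2 = nat,  bool = T3,  ref(S1) = S1.
Bind S2 := nat; no other remaining equation mentions S2. Substituting into the earlier bindings gives C := nat, T := nat.
Bind T3 := bool; no other remaining equation mentions T3.
Occurs check fails: S1 occurs in ref(S1); the equation S1 = ref(S1) has no finite solution.

NO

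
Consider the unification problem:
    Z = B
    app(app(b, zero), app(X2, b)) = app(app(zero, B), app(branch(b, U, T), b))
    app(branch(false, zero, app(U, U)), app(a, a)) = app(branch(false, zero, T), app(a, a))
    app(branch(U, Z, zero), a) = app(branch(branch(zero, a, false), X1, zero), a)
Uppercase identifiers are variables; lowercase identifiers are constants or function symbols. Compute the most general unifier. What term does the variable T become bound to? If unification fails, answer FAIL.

FAIL

Bind Z := B; substituting into the one remaining equation that mentions Z gives: app(branch(U, B, zero), a) = app(branch(branch(zero, a, false), X1, zero), a).
Decompose app/2: app(b, zero) = app(zero, B),  app(X2, b) = app(branch(b, U, T), b).
Decompose app/2: b = zero,  zero = B.
Clash: constants b and zero differ; no unifier exists.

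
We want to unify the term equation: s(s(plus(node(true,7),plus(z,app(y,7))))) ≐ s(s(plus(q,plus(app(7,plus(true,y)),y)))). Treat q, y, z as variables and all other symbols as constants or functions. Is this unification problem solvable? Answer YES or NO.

Decompose s/1: s(plus(node(true,7),plus(z,app(y,7)))) ≐ s(plus(q,plus(app(7,plus(true,y)),y))).
Decompose s/1: plus(node(true,7),plus(z,app(y,7))) ≐ plus(q,plus(app(7,plus(true,y)),y)).
Decompose plus/2: node(true,7) ≐ q,  plus(z,app(y,7)) ≐ plus(app(7,plus(true,y)),y).
Bind q := node(true,7); no other remaining equation mentions q.
Decompose plus/2: z ≐ app(7,plus(true,y)),  app(y,7) ≐ y.
Bind z := app(7,plus(true,y)); no other remaining equation mentions z.
Occurs check fails: y occurs in app(y,7); the equation y ≐ app(y,7) has no finite solution.

NO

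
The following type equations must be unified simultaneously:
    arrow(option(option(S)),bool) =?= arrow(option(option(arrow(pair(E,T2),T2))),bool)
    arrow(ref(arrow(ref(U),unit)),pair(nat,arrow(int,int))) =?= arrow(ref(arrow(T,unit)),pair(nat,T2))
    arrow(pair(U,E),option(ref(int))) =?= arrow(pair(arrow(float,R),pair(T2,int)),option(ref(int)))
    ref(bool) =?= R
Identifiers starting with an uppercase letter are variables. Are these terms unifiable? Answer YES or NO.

YES

Decompose arrow/2: option(option(S)) =?= option(option(arrow(pair(E,T2),T2))),  bool =?= bool.
Decompose option/1: option(S) =?= option(arrow(pair(E,T2),T2)).
Decompose option/1: S =?= arrow(pair(E,T2),T2).
Bind S := arrow(pair(E,T2),T2); no other remaining equation mentions S.
Delete trivial equation bool =?= bool.
Decompose arrow/2: ref(arrow(ref(U),unit)) =?= ref(arrow(T,unit)),  pair(nat,arrow(int,int)) =?= pair(nat,T2).
Decompose ref/1: arrow(ref(U),unit) =?= arrow(T,unit).
Decompose arrow/2: ref(U) =?= T,  unit =?= unit.
Bind T := ref(U); no other remaining equation mentions T.
Delete trivial equation unit =?= unit.
Decompose pair/2: nat =?= nat,  arrow(int,int) =?= T2.
Delete trivial equation nat =?= nat.
Bind T2 := arrow(int,int); substituting into the one remaining equation that mentions T2 gives: arrow(pair(U,E),option(ref(int))) =?= arrow(pair(arrow(float,R),pair(arrow(int,int),int)),option(ref(int))). Substituting into the earlier binding gives S := arrow(pair(E,arrow(int,int)),arrow(int,int)).
Decompose arrow/2: pair(U,E) =?= pair(arrow(float,R),pair(arrow(int,int),int)),  option(ref(int)) =?= option(ref(int)).
Decompose pair/2: U =?= arrow(float,R),  E =?= pair(arrow(int,int),int).
Bind U := arrow(float,R); no other remaining equation mentions U. Substituting into the earlier binding gives T := ref(arrow(float,R)).
Bind E := pair(arrow(int,int),int); no other remaining equation mentions E. Substituting into the earlier binding gives S := arrow(pair(pair(arrow(int,int),int),arrow(int,int)),arrow(int,int)).
Delete trivial equation option(ref(int)) =?= option(ref(int)).
Bind R := ref(bool). Substituting into the earlier bindings gives T := ref(arrow(float,ref(bool))), U := arrow(float,ref(bool)).
No equations remain and no clash or occurs-check failure arose, so a unifier exists.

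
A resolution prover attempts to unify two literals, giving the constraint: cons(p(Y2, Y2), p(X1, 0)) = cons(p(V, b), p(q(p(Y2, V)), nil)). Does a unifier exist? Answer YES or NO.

Decompose cons/2: p(Y2, Y2) = p(V, b),  p(X1, 0) = p(q(p(Y2, V)), nil).
Decompose p/2: Y2 = V,  Y2 = b.
Bind Y2 := V; substituting into the remaining equations gives: V = b,  p(X1, 0) = p(q(p(V, V)), nil).
Bind V := b; substituting into the remaining equation gives: p(X1, 0) = p(q(p(b, b)), nil). Substituting into the earlier binding gives Y2 := b.
Decompose p/2: X1 = q(p(b, b)),  0 = nil.
Bind X1 := q(p(b, b)); no other remaining equation mentions X1.
Clash: constants 0 and nil differ; no unifier exists.

NO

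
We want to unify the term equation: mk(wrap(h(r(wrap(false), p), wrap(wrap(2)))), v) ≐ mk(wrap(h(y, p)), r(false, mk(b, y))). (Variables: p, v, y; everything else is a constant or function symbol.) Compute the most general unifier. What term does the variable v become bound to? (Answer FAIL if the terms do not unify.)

Decompose mk/2: wrap(h(r(wrap(false), p), wrap(wrap(2)))) ≐ wrap(h(y, p)),  v ≐ r(false, mk(b, y)).
Decompose wrap/1: h(r(wrap(false), p), wrap(wrap(2))) ≐ h(y, p).
Decompose h/2: r(wrap(false), p) ≐ y,  wrap(wrap(2)) ≐ p.
Bind y := r(wrap(false), p); substituting into the one remaining equation that mentions y gives: v ≐ r(false, mk(b, r(wrap(false), p))).
Bind p := wrap(wrap(2)); substituting into the remaining equation gives: v ≐ r(false, mk(b, r(wrap(false), wrap(wrap(2))))). Substituting into the earlier binding gives y := r(wrap(false), wrap(wrap(2))).
Bind v := r(false, mk(b, r(wrap(false), wrap(wrap(2))))).
MGU = { y := r(wrap(false), wrap(wrap(2))), p := wrap(wrap(2)), v := r(false, mk(b, r(wrap(false), wrap(wrap(2))))) }, so v := r(false, mk(b, r(wrap(false), wrap(wrap(2))))).

r(false, mk(b, r(wrap(false), wrap(wrap(2)))))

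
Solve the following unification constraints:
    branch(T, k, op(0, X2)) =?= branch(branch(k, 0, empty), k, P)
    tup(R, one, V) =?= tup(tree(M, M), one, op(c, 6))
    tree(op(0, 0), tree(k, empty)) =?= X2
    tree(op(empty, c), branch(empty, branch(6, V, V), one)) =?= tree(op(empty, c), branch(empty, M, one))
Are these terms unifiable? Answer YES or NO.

Decompose branch/3: T =?= branch(k, 0, empty),  k =?= k,  op(0, X2) =?= P.
Bind T := branch(k, 0, empty); no other remaining equation mentions T.
Delete trivial equation k =?= k.
Bind P := op(0, X2); no other remaining equation mentions P.
Decompose tup/3: R =?= tree(M, M),  one =?= one,  V =?= op(c, 6).
Bind R := tree(M, M); no other remaining equation mentions R.
Delete trivial equation one =?= one.
Bind V := op(c, 6); substituting into the one remaining equation that mentions V gives: tree(op(empty, c), branch(empty, branch(6, op(c, 6), op(c, 6)), one)) =?= tree(op(empty, c), branch(empty, M, one)).
Bind X2 := tree(op(0, 0), tree(k, empty)); no other remaining equation mentions X2. Substituting into the earlier binding gives P := op(0, tree(op(0, 0), tree(k, empty))).
Decompose tree/2: op(empty, c) =?= op(empty, c),  branch(empty, branch(6, op(c, 6), op(c, 6)), one) =?= branch(empty, M, one).
Delete trivial equation op(empty, c) =?= op(empty, c).
Decompose branch/3: empty =?= empty,  branch(6, op(c, 6), op(c, 6)) =?= M,  one =?= one.
Delete trivial equation empty =?= empty.
Bind M := branch(6, op(c, 6), op(c, 6)); no other remaining equation mentions M. Substituting into the earlier binding gives R := tree(branch(6, op(c, 6), op(c, 6)), branch(6, op(c, 6), op(c, 6))).
Delete trivial equation one =?= one.
No equations remain and no clash or occurs-check failure arose, so a unifier exists.

YES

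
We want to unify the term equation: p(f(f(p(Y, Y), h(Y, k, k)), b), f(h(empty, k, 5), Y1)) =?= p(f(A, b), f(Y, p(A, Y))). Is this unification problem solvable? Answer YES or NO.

YES

Decompose p/2: f(f(p(Y, Y), h(Y, k, k)), b) =?= f(A, b),  f(h(empty, k, 5), Y1) =?= f(Y, p(A, Y)).
Decompose f/2: f(p(Y, Y), h(Y, k, k)) =?= A,  b =?= b.
Bind A := f(p(Y, Y), h(Y, k, k)); substituting into the one remaining equation that mentions A gives: f(h(empty, k, 5), Y1) =?= f(Y, p(f(p(Y, Y), h(Y, k, k)), Y)).
Delete trivial equation b =?= b.
Decompose f/2: h(empty, k, 5) =?= Y,  Y1 =?= p(f(p(Y, Y), h(Y, k, k)), Y).
Bind Y := h(empty, k, 5); substituting into the remaining equation gives: Y1 =?= p(f(p(h(empty, k, 5), h(empty, k, 5)), h(h(empty, k, 5), k, k)), h(empty, k, 5)). Substituting into the earlier binding gives A := f(p(h(empty, k, 5), h(empty, k, 5)), h(h(empty, k, 5), k, k)).
Bind Y1 := p(f(p(h(empty, k, 5), h(empty, k, 5)), h(h(empty, k, 5), k, k)), h(empty, k, 5)).
No equations remain and no clash or occurs-check failure arose, so a unifier exists.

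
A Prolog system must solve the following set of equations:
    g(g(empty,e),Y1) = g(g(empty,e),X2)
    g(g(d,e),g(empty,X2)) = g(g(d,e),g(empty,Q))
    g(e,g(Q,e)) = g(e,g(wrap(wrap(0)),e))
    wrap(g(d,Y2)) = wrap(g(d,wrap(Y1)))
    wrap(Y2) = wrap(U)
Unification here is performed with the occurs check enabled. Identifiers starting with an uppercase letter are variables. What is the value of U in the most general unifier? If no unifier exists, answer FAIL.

wrap(wrap(wrap(0)))

Decompose g/2: g(empty,e) = g(empty,e),  Y1 = X2.
Delete trivial equation g(empty,e) = g(empty,e).
Bind Y1 := X2; substituting into the one remaining equation that mentions Y1 gives: wrap(g(d,Y2)) = wrap(g(d,wrap(X2))).
Decompose g/2: g(d,e) = g(d,e),  g(empty,X2) = g(empty,Q).
Delete trivial equation g(d,e) = g(d,e).
Decompose g/2: empty = empty,  X2 = Q.
Delete trivial equation empty = empty.
Bind X2 := Q; substituting into the one remaining equation that mentions X2 gives: wrap(g(d,Y2)) = wrap(g(d,wrap(Q))). Substituting into the earlier binding gives Y1 := Q.
Decompose g/2: e = e,  g(Q,e) = g(wrap(wrap(0)),e).
Delete trivial equation e = e.
Decompose g/2: Q = wrap(wrap(0)),  e = e.
Bind Q := wrap(wrap(0)); substituting into the one remaining equation that mentions Q gives: wrap(g(d,Y2)) = wrap(g(d,wrap(wrap(wrap(0))))). Substituting into the earlier bindings gives Y1 := wrap(wrap(0)), X2 := wrap(wrap(0)).
Delete trivial equation e = e.
Decompose wrap/1: g(d,Y2) = g(d,wrap(wrap(wrap(0)))).
Decompose g/2: d = d,  Y2 = wrap(wrap(wrap(0))).
Delete trivial equation d = d.
Bind Y2 := wrap(wrap(wrap(0))); substituting into the remaining equation gives: wrap(wrap(wrap(wrap(0)))) = wrap(U).
Decompose wrap/1: wrap(wrap(wrap(0))) = U.
Bind U := wrap(wrap(wrap(0))).
MGU = { Y1 = wrap(wrap(0)), X2 = wrap(wrap(0)), Q = wrap(wrap(0)), Y2 = wrap(wrap(wrap(0))), U = wrap(wrap(wrap(0))) }, so U = wrap(wrap(wrap(0))).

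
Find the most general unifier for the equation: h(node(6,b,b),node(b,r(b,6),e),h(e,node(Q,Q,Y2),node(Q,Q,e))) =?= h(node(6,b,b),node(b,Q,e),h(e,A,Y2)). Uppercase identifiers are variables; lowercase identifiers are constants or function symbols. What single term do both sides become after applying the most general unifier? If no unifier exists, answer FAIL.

Decompose h/3: node(6,b,b) =?= node(6,b,b),  node(b,r(b,6),e) =?= node(b,Q,e),  h(e,node(Q,Q,Y2),node(Q,Q,e)) =?= h(e,A,Y2).
Delete trivial equation node(6,b,b) =?= node(6,b,b).
Decompose node/3: b =?= b,  r(b,6) =?= Q,  e =?= e.
Delete trivial equation b =?= b.
Bind Q := r(b,6); substituting into the one remaining equation that mentions Q gives: h(e,node(r(b,6),r(b,6),Y2),node(r(b,6),r(b,6),e)) =?= h(e,A,Y2).
Delete trivial equation e =?= e.
Decompose h/3: e =?= e,  node(r(b,6),r(b,6),Y2) =?= A,  node(r(b,6),r(b,6),e) =?= Y2.
Delete trivial equation e =?= e.
Bind A := node(r(b,6),r(b,6),Y2); no other remaining equation mentions A.
Bind Y2 := node(r(b,6),r(b,6),e). Substituting into the earlier binding gives A := node(r(b,6),r(b,6),node(r(b,6),r(b,6),e)).
Applying the MGU to either side gives h(node(6,b,b),node(b,r(b,6),e),h(e,node(r(b,6),r(b,6),node(r(b,6),r(b,6),e)),node(r(b,6),r(b,6),e))).

h(node(6,b,b),node(b,r(b,6),e),h(e,node(r(b,6),r(b,6),node(r(b,6),r(b,6),e)),node(r(b,6),r(b,6),e)))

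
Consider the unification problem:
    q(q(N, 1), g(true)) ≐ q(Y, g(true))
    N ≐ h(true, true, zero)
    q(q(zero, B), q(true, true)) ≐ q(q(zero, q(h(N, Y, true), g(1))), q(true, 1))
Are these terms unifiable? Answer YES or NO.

Decompose q/2: q(N, 1) ≐ Y,  g(true) ≐ g(true).
Bind Y := q(N, 1); substituting into the one remaining equation that mentions Y gives: q(q(zero, B), q(true, true)) ≐ q(q(zero, q(h(N, q(N, 1), true), g(1))), q(true, 1)).
Delete trivial equation g(true) ≐ g(true).
Bind N := h(true, true, zero); substituting into the remaining equation gives: q(q(zero, B), q(true, true)) ≐ q(q(zero, q(h(h(true, true, zero), q(h(true, true, zero), 1), true), g(1))), q(true, 1)). Substituting into the earlier binding gives Y := q(h(true, true, zero), 1).
Decompose q/2: q(zero, B) ≐ q(zero, q(h(h(true, true, zero), q(h(true, true, zero), 1), true), g(1))),  q(true, true) ≐ q(true, 1).
Decompose q/2: zero ≐ zero,  B ≐ q(h(h(true, true, zero), q(h(true, true, zero), 1), true), g(1)).
Delete trivial equation zero ≐ zero.
Bind B := q(h(h(true, true, zero), q(h(true, true, zero), 1), true), g(1)); no other remaining equation mentions B.
Decompose q/2: true ≐ true,  true ≐ 1.
Delete trivial equation true ≐ true.
Clash: constants true and 1 differ; no unifier exists.

NO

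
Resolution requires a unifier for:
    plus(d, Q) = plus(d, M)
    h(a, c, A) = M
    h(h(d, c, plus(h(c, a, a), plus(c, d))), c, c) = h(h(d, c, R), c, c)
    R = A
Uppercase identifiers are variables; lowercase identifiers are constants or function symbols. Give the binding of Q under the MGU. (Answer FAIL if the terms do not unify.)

h(a, c, plus(h(c, a, a), plus(c, d)))

Decompose plus/2: d = d,  Q = M.
Delete trivial equation d = d.
Bind Q := M; no other remaining equation mentions Q.
Bind M := h(a, c, A); no other remaining equation mentions M. Substituting into the earlier binding gives Q := h(a, c, A).
Decompose h/3: h(d, c, plus(h(c, a, a), plus(c, d))) = h(d, c, R),  c = c,  c = c.
Decompose h/3: d = d,  c = c,  plus(h(c, a, a), plus(c, d)) = R.
Delete trivial equation d = d.
Delete trivial equation c = c.
Bind R := plus(h(c, a, a), plus(c, d)); substituting into the one remaining equation that mentions R gives: plus(h(c, a, a), plus(c, d)) = A.
Delete trivial equation c = c.
Delete trivial equation c = c.
Bind A := plus(h(c, a, a), plus(c, d)). Substituting into the earlier bindings gives Q := h(a, c, plus(h(c, a, a), plus(c, d))), M := h(a, c, plus(h(c, a, a), plus(c, d))).
MGU = { Q ↦ h(a, c, plus(h(c, a, a), plus(c, d))), M ↦ h(a, c, plus(h(c, a, a), plus(c, d))), R ↦ plus(h(c, a, a), plus(c, d)), A ↦ plus(h(c, a, a), plus(c, d)) }, so Q ↦ h(a, c, plus(h(c, a, a), plus(c, d))).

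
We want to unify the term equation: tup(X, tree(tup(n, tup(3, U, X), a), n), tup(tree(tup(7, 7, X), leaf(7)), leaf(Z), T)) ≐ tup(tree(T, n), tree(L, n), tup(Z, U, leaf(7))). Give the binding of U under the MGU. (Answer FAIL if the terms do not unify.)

leaf(tree(tup(7, 7, tree(leaf(7), n)), leaf(7)))

Decompose tup/3: X ≐ tree(T, n),  tree(tup(n, tup(3, U, X), a), n) ≐ tree(L, n),  tup(tree(tup(7, 7, X), leaf(7)), leaf(Z), T) ≐ tup(Z, U, leaf(7)).
Bind X := tree(T, n); substituting into the remaining equations gives: tree(tup(n, tup(3, U, tree(T, n)), a), n) ≐ tree(L, n),  tup(tree(tup(7, 7, tree(T, n)), leaf(7)), leaf(Z), T) ≐ tup(Z, U, leaf(7)).
Decompose tree/2: tup(n, tup(3, U, tree(T, n)), a) ≐ L,  n ≐ n.
Bind L := tup(n, tup(3, U, tree(T, n)), a); no other remaining equation mentions L.
Delete trivial equation n ≐ n.
Decompose tup/3: tree(tup(7, 7, tree(T, n)), leaf(7)) ≐ Z,  leaf(Z) ≐ U,  T ≐ leaf(7).
Bind Z := tree(tup(7, 7, tree(T, n)), leaf(7)); substituting into the one remaining equation that mentions Z gives: leaf(tree(tup(7, 7, tree(T, n)), leaf(7))) ≐ U.
Bind U := leaf(tree(tup(7, 7, tree(T, n)), leaf(7))); no other remaining equation mentions U. Substituting into the earlier binding gives L := tup(n, tup(3, leaf(tree(tup(7, 7, tree(T, n)), leaf(7))), tree(T, n)), a).
Bind T := leaf(7). Substituting into the earlier bindings gives X := tree(leaf(7), n), L := tup(n, tup(3, leaf(tree(tup(7, 7, tree(leaf(7), n)), leaf(7))), tree(leaf(7), n)), a), Z := tree(tup(7, 7, tree(leaf(7), n)), leaf(7)), U := leaf(tree(tup(7, 7, tree(leaf(7), n)), leaf(7))).
MGU = { X ↦ tree(leaf(7), n), L ↦ tup(n, tup(3, leaf(tree(tup(7, 7, tree(leaf(7), n)), leaf(7))), tree(leaf(7), n)), a), Z ↦ tree(tup(7, 7, tree(leaf(7), n)), leaf(7)), U ↦ leaf(tree(tup(7, 7, tree(leaf(7), n)), leaf(7))), T ↦ leaf(7) }, so U ↦ leaf(tree(tup(7, 7, tree(leaf(7), n)), leaf(7))).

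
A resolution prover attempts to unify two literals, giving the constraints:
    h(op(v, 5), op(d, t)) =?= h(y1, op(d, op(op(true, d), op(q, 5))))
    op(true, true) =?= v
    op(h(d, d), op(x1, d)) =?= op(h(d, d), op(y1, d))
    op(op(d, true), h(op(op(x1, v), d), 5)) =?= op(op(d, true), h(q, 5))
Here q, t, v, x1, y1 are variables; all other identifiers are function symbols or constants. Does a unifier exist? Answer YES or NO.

Decompose h/2: op(v, 5) =?= y1,  op(d, t) =?= op(d, op(op(true, d), op(q, 5))).
Bind y1 := op(v, 5); substituting into the one remaining equation that mentions y1 gives: op(h(d, d), op(x1, d)) =?= op(h(d, d), op(op(v, 5), d)).
Decompose op/2: d =?= d,  t =?= op(op(true, d), op(q, 5)).
Delete trivial equation d =?= d.
Bind t := op(op(true, d), op(q, 5)); no other remaining equation mentions t.
Bind v := op(true, true); substituting into the remaining equations gives: op(h(d, d), op(x1, d)) =?= op(h(d, d), op(op(op(true, true), 5), d)),  op(op(d, true), h(op(op(x1, op(true, true)), d), 5)) =?= op(op(d, true), h(q, 5)). Substituting into the earlier binding gives y1 := op(op(true, true), 5).
Decompose op/2: h(d, d) =?= h(d, d),  op(x1, d) =?= op(op(op(true, true), 5), d).
Delete trivial equation h(d, d) =?= h(d, d).
Decompose op/2: x1 =?= op(op(true, true), 5),  d =?= d.
Bind x1 := op(op(true, true), 5); substituting into the one remaining equation that mentions x1 gives: op(op(d, true), h(op(op(op(op(true, true), 5), op(true, true)), d), 5)) =?= op(op(d, true), h(q, 5)).
Delete trivial equation d =?= d.
Decompose op/2: op(d, true) =?= op(d, true),  h(op(op(op(op(true, true), 5), op(true, true)), d), 5) =?= h(q, 5).
Delete trivial equation op(d, true) =?= op(d, true).
Decompose h/2: op(op(op(op(true, true), 5), op(true, true)), d) =?= q,  5 =?= 5.
Bind q := op(op(op(op(true, true), 5), op(true, true)), d); no other remaining equation mentions q. Substituting into the earlier binding gives t := op(op(true, d), op(op(op(op(op(true, true), 5), op(true, true)), d), 5)).
Delete trivial equation 5 =?= 5.
No equations remain and no clash or occurs-check failure arose, so a unifier exists.

YES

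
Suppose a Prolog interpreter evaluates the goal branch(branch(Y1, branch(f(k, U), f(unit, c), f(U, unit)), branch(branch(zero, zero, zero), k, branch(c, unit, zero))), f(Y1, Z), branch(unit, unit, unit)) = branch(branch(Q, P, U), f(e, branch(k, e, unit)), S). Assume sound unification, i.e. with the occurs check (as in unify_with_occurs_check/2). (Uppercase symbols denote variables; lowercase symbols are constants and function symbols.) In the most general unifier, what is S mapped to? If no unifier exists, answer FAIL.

Decompose branch/3: branch(Y1, branch(f(k, U), f(unit, c), f(U, unit)), branch(branch(zero, zero, zero), k, branch(c, unit, zero))) = branch(Q, P, U),  f(Y1, Z) = f(e, branch(k, e, unit)),  branch(unit, unit, unit) = S.
Decompose branch/3: Y1 = Q,  branch(f(k, U), f(unit, c), f(U, unit)) = P,  branch(branch(zero, zero, zero), k, branch(c, unit, zero)) = U.
Bind Y1 := Q; substituting into the one remaining equation that mentions Y1 gives: f(Q, Z) = f(e, branch(k, e, unit)).
Bind P := branch(f(k, U), f(unit, c), f(U, unit)); no other remaining equation mentions P.
Bind U := branch(branch(zero, zero, zero), k, branch(c, unit, zero)); no other remaining equation mentions U. Substituting into the earlier binding gives P := branch(f(k, branch(branch(zero, zero, zero), k, branch(c, unit, zero))), f(unit, c), f(branch(branch(zero, zero, zero), k, branch(c, unit, zero)), unit)).
Decompose f/2: Q = e,  Z = branch(k, e, unit).
Bind Q := e; no other remaining equation mentions Q. Substituting into the earlier binding gives Y1 := e.
Bind Z := branch(k, e, unit); no other remaining equation mentions Z.
Bind S := branch(unit, unit, unit).
MGU = { Y1 = e, P = branch(f(k, branch(branch(zero, zero, zero), k, branch(c, unit, zero))), f(unit, c), f(branch(branch(zero, zero, zero), k, branch(c, unit, zero)), unit)), U = branch(branch(zero, zero, zero), k, branch(c, unit, zero)), Q = e, Z = branch(k, e, unit), S = branch(unit, unit, unit) }, so S = branch(unit, unit, unit).

branch(unit, unit, unit)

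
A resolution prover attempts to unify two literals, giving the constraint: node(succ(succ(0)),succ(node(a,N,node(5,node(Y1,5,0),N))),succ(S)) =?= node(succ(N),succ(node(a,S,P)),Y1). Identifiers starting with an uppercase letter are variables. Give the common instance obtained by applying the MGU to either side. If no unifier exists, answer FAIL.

node(succ(succ(0)),succ(node(a,succ(0),node(5,node(succ(succ(0)),5,0),succ(0)))),succ(succ(0)))

Decompose node/3: succ(succ(0)) =?= succ(N),  succ(node(a,N,node(5,node(Y1,5,0),N))) =?= succ(node(a,S,P)),  succ(S) =?= Y1.
Decompose succ/1: succ(0) =?= N.
Bind N := succ(0); substituting into the one remaining equation that mentions N gives: succ(node(a,succ(0),node(5,node(Y1,5,0),succ(0)))) =?= succ(node(a,S,P)).
Decompose succ/1: node(a,succ(0),node(5,node(Y1,5,0),succ(0))) =?= node(a,S,P).
Decompose node/3: a =?= a,  succ(0) =?= S,  node(5,node(Y1,5,0),succ(0)) =?= P.
Delete trivial equation a =?= a.
Bind S := succ(0); substituting into the one remaining equation that mentions S gives: succ(succ(0)) =?= Y1.
Bind P := node(5,node(Y1,5,0),succ(0)); no other remaining equation mentions P.
Bind Y1 := succ(succ(0)). Substituting into the earlier binding gives P := node(5,node(succ(succ(0)),5,0),succ(0)).
Applying the MGU to either side gives node(succ(succ(0)),succ(node(a,succ(0),node(5,node(succ(succ(0)),5,0),succ(0)))),succ(succ(0))).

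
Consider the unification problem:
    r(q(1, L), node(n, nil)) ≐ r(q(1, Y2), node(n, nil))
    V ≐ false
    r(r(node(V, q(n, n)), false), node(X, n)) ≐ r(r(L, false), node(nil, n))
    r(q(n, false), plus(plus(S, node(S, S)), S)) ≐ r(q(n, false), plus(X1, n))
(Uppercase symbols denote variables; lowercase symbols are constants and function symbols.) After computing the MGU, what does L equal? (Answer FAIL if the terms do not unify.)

Decompose r/2: q(1, L) ≐ q(1, Y2),  node(n, nil) ≐ node(n, nil).
Decompose q/2: 1 ≐ 1,  L ≐ Y2.
Delete trivial equation 1 ≐ 1.
Bind L := Y2; substituting into the one remaining equation that mentions L gives: r(r(node(V, q(n, n)), false), node(X, n)) ≐ r(r(Y2, false), node(nil, n)).
Delete trivial equation node(n, nil) ≐ node(n, nil).
Bind V := false; substituting into the one remaining equation that mentions V gives: r(r(node(false, q(n, n)), false), node(X, n)) ≐ r(r(Y2, false), node(nil, n)).
Decompose r/2: r(node(false, q(n, n)), false) ≐ r(Y2, false),  node(X, n) ≐ node(nil, n).
Decompose r/2: node(false, q(n, n)) ≐ Y2,  false ≐ false.
Bind Y2 := node(false, q(n, n)); no other remaining equation mentions Y2. Substituting into the earlier binding gives L := node(false, q(n, n)).
Delete trivial equation false ≐ false.
Decompose node/2: X ≐ nil,  n ≐ n.
Bind X := nil; no other remaining equation mentions X.
Delete trivial equation n ≐ n.
Decompose r/2: q(n, false) ≐ q(n, false),  plus(plus(S, node(S, S)), S) ≐ plus(X1, n).
Delete trivial equation q(n, false) ≐ q(n, false).
Decompose plus/2: plus(S, node(S, S)) ≐ X1,  S ≐ n.
Bind X1 := plus(S, node(S, S)); no other remaining equation mentions X1.
Bind S := n. Substituting into the earlier binding gives X1 := plus(n, node(n, n)).
MGU = { L ↦ node(false, q(n, n)), V ↦ false, Y2 ↦ node(false, q(n, n)), X ↦ nil, X1 ↦ plus(n, node(n, n)), S ↦ n }, so L ↦ node(false, q(n, n)).

node(false, q(n, n))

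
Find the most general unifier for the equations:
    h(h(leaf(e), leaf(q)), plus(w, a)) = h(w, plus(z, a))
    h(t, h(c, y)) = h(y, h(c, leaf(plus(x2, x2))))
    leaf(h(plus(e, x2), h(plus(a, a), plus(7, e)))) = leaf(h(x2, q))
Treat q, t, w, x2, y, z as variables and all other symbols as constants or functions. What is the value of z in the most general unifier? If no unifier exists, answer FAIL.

Decompose h/2: h(leaf(e), leaf(q)) = w,  plus(w, a) = plus(z, a).
Bind w := h(leaf(e), leaf(q)); substituting into the one remaining equation that mentions w gives: plus(h(leaf(e), leaf(q)), a) = plus(z, a).
Decompose plus/2: h(leaf(e), leaf(q)) = z,  a = a.
Bind z := h(leaf(e), leaf(q)); no other remaining equation mentions z.
Delete trivial equation a = a.
Decompose h/2: t = y,  h(c, y) = h(c, leaf(plus(x2, x2))).
Bind t := y; no other remaining equation mentions t.
Decompose h/2: c = c,  y = leaf(plus(x2, x2)).
Delete trivial equation c = c.
Bind y := leaf(plus(x2, x2)); no other remaining equation mentions y. Substituting into the earlier binding gives t := leaf(plus(x2, x2)).
Decompose leaf/1: h(plus(e, x2), h(plus(a, a), plus(7, e))) = h(x2, q).
Decompose h/2: plus(e, x2) = x2,  h(plus(a, a), plus(7, e)) = q.
Occurs check fails: x2 occurs in plus(e, x2); the equation x2 = plus(e, x2) has no finite solution.

FAIL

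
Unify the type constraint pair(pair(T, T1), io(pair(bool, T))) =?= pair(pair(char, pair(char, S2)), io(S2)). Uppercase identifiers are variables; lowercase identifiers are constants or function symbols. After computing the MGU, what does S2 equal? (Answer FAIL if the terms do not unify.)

Decompose pair/2: pair(T, T1) =?= pair(char, pair(char, S2)),  io(pair(bool, T)) =?= io(S2).
Decompose pair/2: T =?= char,  T1 =?= pair(char, S2).
Bind T := char; substituting into the one remaining equation that mentions T gives: io(pair(bool, char)) =?= io(S2).
Bind T1 := pair(char, S2); no other remaining equation mentions T1.
Decompose io/1: pair(bool, char) =?= S2.
Bind S2 := pair(bool, char). Substituting into the earlier binding gives T1 := pair(char, pair(bool, char)).
MGU = { T ↦ char, T1 ↦ pair(char, pair(bool, char)), S2 ↦ pair(bool, char) }, so S2 ↦ pair(bool, char).

pair(bool, char)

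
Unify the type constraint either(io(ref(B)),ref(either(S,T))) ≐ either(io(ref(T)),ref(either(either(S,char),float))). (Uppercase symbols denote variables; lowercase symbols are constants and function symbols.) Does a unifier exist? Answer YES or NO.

NO

Decompose either/2: io(ref(B)) ≐ io(ref(T)),  ref(either(S,T)) ≐ ref(either(either(S,char),float)).
Decompose io/1: ref(B) ≐ ref(T).
Decompose ref/1: B ≐ T.
Bind B := T; no other remaining equation mentions B.
Decompose ref/1: either(S,T) ≐ either(either(S,char),float).
Decompose either/2: S ≐ either(S,char),  T ≐ float.
Occurs check fails: S occurs in either(S,char); the equation S ≐ either(S,char) has no finite solution.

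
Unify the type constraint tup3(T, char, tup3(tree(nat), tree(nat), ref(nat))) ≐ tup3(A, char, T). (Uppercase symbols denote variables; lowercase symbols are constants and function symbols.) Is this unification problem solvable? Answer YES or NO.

Decompose tup3/3: T ≐ A,  char ≐ char,  tup3(tree(nat), tree(nat), ref(nat)) ≐ T.
Bind T := A; substituting into the one remaining equation that mentions T gives: tup3(tree(nat), tree(nat), ref(nat)) ≐ A.
Delete trivial equation char ≐ char.
Bind A := tup3(tree(nat), tree(nat), ref(nat)). Substituting into the earlier binding gives T := tup3(tree(nat), tree(nat), ref(nat)).
No equations remain and no clash or occurs-check failure arose, so a unifier exists.

YES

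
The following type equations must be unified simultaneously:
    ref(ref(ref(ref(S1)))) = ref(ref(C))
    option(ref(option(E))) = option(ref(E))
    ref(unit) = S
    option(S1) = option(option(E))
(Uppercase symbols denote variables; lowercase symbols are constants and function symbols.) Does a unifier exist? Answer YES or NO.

Decompose ref/1: ref(ref(ref(S1))) = ref(C).
Decompose ref/1: ref(ref(S1)) = C.
Bind C := ref(ref(S1)); no other remaining equation mentions C.
Decompose option/1: ref(option(E)) = ref(E).
Decompose ref/1: option(E) = E.
Occurs check fails: E occurs in option(E); the equation E = option(E) has no finite solution.

NO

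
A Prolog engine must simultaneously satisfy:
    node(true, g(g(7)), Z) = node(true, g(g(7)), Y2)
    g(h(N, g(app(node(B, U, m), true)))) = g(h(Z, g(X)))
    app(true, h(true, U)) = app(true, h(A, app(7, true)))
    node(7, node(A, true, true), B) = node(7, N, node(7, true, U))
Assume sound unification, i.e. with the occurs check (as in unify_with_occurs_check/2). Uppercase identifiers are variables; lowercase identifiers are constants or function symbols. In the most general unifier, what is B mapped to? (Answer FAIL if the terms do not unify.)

Decompose node/3: true = true,  g(g(7)) = g(g(7)),  Z = Y2.
Delete trivial equation true = true.
Delete trivial equation g(g(7)) = g(g(7)).
Bind Z := Y2; substituting into the one remaining equation that mentions Z gives: g(h(N, g(app(node(B, U, m), true)))) = g(h(Y2, g(X))).
Decompose g/1: h(N, g(app(node(B, U, m), true))) = h(Y2, g(X)).
Decompose h/2: N = Y2,  g(app(node(B, U, m), true)) = g(X).
Bind N := Y2; substituting into the one remaining equation that mentions N gives: node(7, node(A, true, true), B) = node(7, Y2, node(7, true, U)).
Decompose g/1: app(node(B, U, m), true) = X.
Bind X := app(node(B, U, m), true); no other remaining equation mentions X.
Decompose app/2: true = true,  h(true, U) = h(A, app(7, true)).
Delete trivial equation true = true.
Decompose h/2: true = A,  U = app(7, true).
Bind A := true; substituting into the one remaining equation that mentions A gives: node(7, node(true, true, true), B) = node(7, Y2, node(7, true, U)).
Bind U := app(7, true); substituting into the remaining equation gives: node(7, node(true, true, true), B) = node(7, Y2, node(7, true, app(7, true))). Substituting into the earlier binding gives X := app(node(B, app(7, true), m), true).
Decompose node/3: 7 = 7,  node(true, true, true) = Y2,  B = node(7, true, app(7, true)).
Delete trivial equation 7 = 7.
Bind Y2 := node(true, true, true); no other remaining equation mentions Y2. Substituting into the earlier bindings gives Z := node(true, true, true), N := node(true, true, true).
Bind B := node(7, true, app(7, true)). Substituting into the earlier binding gives X := app(node(node(7, true, app(7, true)), app(7, true), m), true).
MGU = { Z -> node(true, true, true), N -> node(true, true, true), X -> app(node(node(7, true, app(7, true)), app(7, true), m), true), A -> true, U -> app(7, true), Y2 -> node(true, true, true), B -> node(7, true, app(7, true)) }, so B -> node(7, true, app(7, true)).

node(7, true, app(7, true))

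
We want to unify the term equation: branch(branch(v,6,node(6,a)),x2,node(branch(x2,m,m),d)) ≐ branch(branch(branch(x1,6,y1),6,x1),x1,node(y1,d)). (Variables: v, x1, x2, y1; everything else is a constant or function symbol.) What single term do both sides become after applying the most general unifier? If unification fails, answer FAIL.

branch(branch(branch(node(6,a),6,branch(node(6,a),m,m)),6,node(6,a)),node(6,a),node(branch(node(6,a),m,m),d))

Decompose branch/3: branch(v,6,node(6,a)) ≐ branch(branch(x1,6,y1),6,x1),  x2 ≐ x1,  node(branch(x2,m,m),d) ≐ node(y1,d).
Decompose branch/3: v ≐ branch(x1,6,y1),  6 ≐ 6,  node(6,a) ≐ x1.
Bind v := branch(x1,6,y1); no other remaining equation mentions v.
Delete trivial equation 6 ≐ 6.
Bind x1 := node(6,a); substituting into the one remaining equation that mentions x1 gives: x2 ≐ node(6,a). Substituting into the earlier binding gives v := branch(node(6,a),6,y1).
Bind x2 := node(6,a); substituting into the remaining equation gives: node(branch(node(6,a),m,m),d) ≐ node(y1,d).
Decompose node/2: branch(node(6,a),m,m) ≐ y1,  d ≐ d.
Bind y1 := branch(node(6,a),m,m); no other remaining equation mentions y1. Substituting into the earlier binding gives v := branch(node(6,a),6,branch(node(6,a),m,m)).
Delete trivial equation d ≐ d.
Applying the MGU to either side gives branch(branch(branch(node(6,a),6,branch(node(6,a),m,m)),6,node(6,a)),node(6,a),node(branch(node(6,a),m,m),d)).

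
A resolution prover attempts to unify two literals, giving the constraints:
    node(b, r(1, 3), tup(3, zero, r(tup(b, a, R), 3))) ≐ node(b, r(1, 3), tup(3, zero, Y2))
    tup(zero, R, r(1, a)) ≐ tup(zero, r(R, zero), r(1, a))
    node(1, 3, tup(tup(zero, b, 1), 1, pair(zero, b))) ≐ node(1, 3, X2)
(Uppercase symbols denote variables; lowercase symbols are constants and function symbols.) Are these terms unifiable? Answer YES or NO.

NO

Decompose node/3: b ≐ b,  r(1, 3) ≐ r(1, 3),  tup(3, zero, r(tup(b, a, R), 3)) ≐ tup(3, zero, Y2).
Delete trivial equation b ≐ b.
Delete trivial equation r(1, 3) ≐ r(1, 3).
Decompose tup/3: 3 ≐ 3,  zero ≐ zero,  r(tup(b, a, R), 3) ≐ Y2.
Delete trivial equation 3 ≐ 3.
Delete trivial equation zero ≐ zero.
Bind Y2 := r(tup(b, a, R), 3); no other remaining equation mentions Y2.
Decompose tup/3: zero ≐ zero,  R ≐ r(R, zero),  r(1, a) ≐ r(1, a).
Delete trivial equation zero ≐ zero.
Occurs check fails: R occurs in r(R, zero); the equation R ≐ r(R, zero) has no finite solution.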